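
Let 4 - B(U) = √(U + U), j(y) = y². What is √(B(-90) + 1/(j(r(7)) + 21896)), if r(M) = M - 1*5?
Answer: √(19184619 - 28776600*I*√5)/2190 ≈ 3.0 - 2.2361*I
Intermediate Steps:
r(M) = -5 + M (r(M) = M - 5 = -5 + M)
B(U) = 4 - √2*√U (B(U) = 4 - √(U + U) = 4 - √(2*U) = 4 - √2*√U)
√(B(-90) + 1/(j(r(7)) + 21896)) = √((4 - √2*√(-90)) + 1/((-5 + 7)² + 21896)) = √((4 - √2*3*I*√10) + 1/(2² + 21896)) = √((4 - 6*I*√5) + 1/(4 + 21896)) = √((4 - 6*I*√5) + 1/21900) = √(87601/21900 - 6*I*√5)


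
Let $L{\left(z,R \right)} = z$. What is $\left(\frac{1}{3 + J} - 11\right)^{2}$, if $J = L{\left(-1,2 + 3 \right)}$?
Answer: $\frac{441}{4} \approx 110.25$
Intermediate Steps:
$J = -1$
$\left(\frac{1}{3 + J} - 11\right)^{2} = \left(\frac{1}{3 - 1} - 11\right)^{2} = \left(\frac{1}{2} - 11\right)^{2} = \left(- \frac{21}{2}\right)^{2} = \frac{441}{4}$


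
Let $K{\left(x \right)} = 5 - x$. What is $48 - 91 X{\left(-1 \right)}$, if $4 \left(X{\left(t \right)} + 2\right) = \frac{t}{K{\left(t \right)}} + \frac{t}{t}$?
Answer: $\frac{5065}{24} \approx 211.04$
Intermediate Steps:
$X{\left(t \right)} = - \frac{7}{4} + \frac{t}{4 \left(5 - t\right)}$ ($X{\left(t \right)} = -2 + \frac{\frac{t}{5 - t} + \frac{t}{t}}{4} = -2 + \frac{\frac{t}{5 - t} + 1}{4} = -2 + \frac{1 + \frac{t}{5 - t}}{4} = -2 + \left(\frac{1}{4} + \frac{t}{4 \left(5 - t\right)}\right) = - \frac{7}{4} + \frac{t}{4 \left(5 - t\right)}$)
$48 - 91 X{\left(-1 \right)} = 48 - 91 \frac{35 - -8}{4 \left(-5 - 1\right)} = 48 - 91 \frac{35 + 8}{4 \left(-6\right)} = 48 - 91 \cdot \frac{1}{4} \left(- \frac{1}{6}\right) 43 = 48 - - \frac{3913}{24} = 48 + \frac{3913}{24} = \frac{5065}{24}$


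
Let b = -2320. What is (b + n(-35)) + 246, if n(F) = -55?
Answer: -2129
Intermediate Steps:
(b + n(-35)) + 246 = (-2320 - 55) + 246 = -2375 + 246 = -2129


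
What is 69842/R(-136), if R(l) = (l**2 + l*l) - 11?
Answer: 69842/36981 ≈ 1.8886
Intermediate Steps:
R(l) = -11 + 2*l**2 (R(l) = (l**2 + l**2) - 11 = 2*l**2 - 11 = -11 + 2*l**2)
69842/R(-136) = 69842/(-11 + 2*(-136)**2) = 69842/(-11 + 2*18496) = 69842/(-11 + 36992) = 69842/36981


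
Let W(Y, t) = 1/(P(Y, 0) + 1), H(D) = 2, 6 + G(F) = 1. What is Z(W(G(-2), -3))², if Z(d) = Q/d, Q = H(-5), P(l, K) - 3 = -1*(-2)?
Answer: 144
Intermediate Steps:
P(l, K) = 5 (P(l, K) = 3 - 1*(-2) = 3 + 2 = 5)
G(F) = -5 (G(F) = -6 + 1 = -5)
Q = 2
W(Y, t) = ⅙ (W(Y, t) = 1/(5 + 1) = 1/6 = ⅙)
Z(d) = 2/d
Z(W(G(-2), -3))² = (2/(⅙))² = (2*6)² = 12² = 144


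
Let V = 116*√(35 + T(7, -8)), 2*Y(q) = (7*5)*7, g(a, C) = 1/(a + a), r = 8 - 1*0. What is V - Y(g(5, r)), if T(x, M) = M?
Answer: -245/2 + 348*√3 ≈ 480.25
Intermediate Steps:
r = 8 (r = 8 + 0 = 8)
g(a, C) = 1/(2*a)
Y(q) = 245/2 (Y(q) = ((7*5)*7)/2 = (35*7)/2 = (½)*245 = 245/2)
V = 348*√3 (V = 116*√(35 - 8) = 116*√27 = 116*(3*√3) = 348*√3 ≈ 602.75)
V - Y(g(5, r)) = 348*√3 - 1*245/2 = 348*√3 - 245/2 = -245/2 + 348*√3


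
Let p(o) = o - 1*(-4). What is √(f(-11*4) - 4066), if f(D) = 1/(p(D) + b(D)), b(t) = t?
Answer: I*√7172445/42 ≈ 63.765*I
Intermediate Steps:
p(o) = 4 + o (p(o) = o + 4 = 4 + o)
f(D) = 1/(4 + 2*D) (f(D) = 1/((4 + D) + D) = 1/(4 + 2*D))
√(f(-11*4) - 4066) = √(1/(2*(2 - 11*4)) - 4066) = √(1/(2*(2 - 44)) - 4066) = √((½)/(-42) - 4066) = √((½)*(-1/42) - 4066) = √(-1/84 - 4066) = √(-341545/84) = I*√7172445/42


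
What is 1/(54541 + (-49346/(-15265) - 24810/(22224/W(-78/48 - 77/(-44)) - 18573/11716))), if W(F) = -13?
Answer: 1326110406915/72350902117410821 ≈ 1.8329e-5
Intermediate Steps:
1/(54541 + (-49346/(-15265) - 24810/(22224/W(-78/48 - 77/(-44)) - 18573/11716))) = 1/(54541 + (-49346/(-15265) - 24810/(22224/(-13) - 18573/11716))) = 1/(54541 + (-49346*(-1/15265) - 24810/(22224*(-1/13) - 18573*1/11716))) = 1/(54541 + (49346/15265 - 24810/(-22224/13 - 18573/11716))) = 1/(54541 + (49346/15265 - 24810/(-260617833/152308))) = 1/(54541 + (49346/15265 - 24810*(-152308/260617833))) = 1/(54541 + (49346/15265 + 1259587160/86872611)) = 1/(54541 + 23514413859806/1326110406915) = 1/(72350902117410821/1326110406915) = 1326110406915/72350902117410821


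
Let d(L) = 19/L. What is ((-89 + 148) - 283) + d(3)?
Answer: -653/3 ≈ -217.67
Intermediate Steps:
((-89 + 148) - 283) + d(3) = ((-89 + 148) - 283) + 19/3 = (59 - 283) + 19*(⅓) = -224 + 19/3 = -653/3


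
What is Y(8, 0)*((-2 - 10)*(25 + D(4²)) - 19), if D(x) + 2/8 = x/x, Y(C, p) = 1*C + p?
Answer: -2624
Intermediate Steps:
Y(C, p) = C + p
D(x) = ¾ (D(x) = -¼ + x/x = -¼ + 1 = ¾)
Y(8, 0)*((-2 - 10)*(25 + D(4²)) - 19) = (8 + 0)*((-2 - 10)*(25 + ¾) - 19) = 8*(-12*103/4 - 19) = 8*(-309 - 19) = 8*(-328) = -2624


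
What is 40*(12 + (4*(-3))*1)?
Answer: 0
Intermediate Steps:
40*(12 + (4*(-3))*1) = 40*(12 - 12*1) = 40*(12 - 12) = 40*0 = 0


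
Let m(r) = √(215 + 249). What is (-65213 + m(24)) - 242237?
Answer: -307450 + 4*√29 ≈ -3.0743e+5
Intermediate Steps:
m(r) = 4*√29 (m(r) = √464 = 4*√29)
(-65213 + m(24)) - 242237 = (-65213 + 4*√29) - 242237 = -307450 + 4*√29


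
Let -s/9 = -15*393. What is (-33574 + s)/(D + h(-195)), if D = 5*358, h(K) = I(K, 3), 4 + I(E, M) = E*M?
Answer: 19481/1201 ≈ 16.221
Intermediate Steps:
I(E, M) = -4 + E*M
h(K) = -4 + 3*K (h(K) = -4 + K*3 = -4 + 3*K)
D = 1790
s = 53055 (s = -(-135)*393 = -9*(-5895) = 53055)
(-33574 + s)/(D + h(-195)) = (-33574 + 53055)/(1790 + (-4 + 3*(-195))) = 19481/(1790 + (-4 - 585)) = 19481/(1790 - 589) = 19481/1201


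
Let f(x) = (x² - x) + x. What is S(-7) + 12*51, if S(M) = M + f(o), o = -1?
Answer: 606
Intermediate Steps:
f(x) = x²
S(M) = 1 + M (S(M) = M + (-1)² = M + 1 = 1 + M)
S(-7) + 12*51 = (1 - 7) + 12*51 = -6 + 612 = 606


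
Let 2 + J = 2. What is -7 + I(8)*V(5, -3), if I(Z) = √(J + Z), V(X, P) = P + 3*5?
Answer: -7 + 24*√2 ≈ 26.941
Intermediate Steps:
J = 0 (J = -2 + 2 = 0)
V(X, P) = 15 + P (V(X, P) = P + 15 = 15 + P)
I(Z) = √Z (I(Z) = √(0 + Z) = √Z)
-7 + I(8)*V(5, -3) = -7 + √8*(15 - 3) = -7 + (2*√2)*12 = -7 + 24*√2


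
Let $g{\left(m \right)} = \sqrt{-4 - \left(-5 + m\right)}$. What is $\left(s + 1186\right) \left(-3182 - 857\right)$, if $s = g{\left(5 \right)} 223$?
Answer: $-4790254 - 1801394 i \approx -4.7903 \cdot 10^{6} - 1.8014 \cdot 10^{6} i$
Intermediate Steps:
$g{\left(m \right)} = \sqrt{1 - m}$
$s = 446 i$ ($s = \sqrt{1 - 5} \cdot 223 = \sqrt{-4} \cdot 223 = 2 i 223 = 446 i \approx 446.0 i$)
$\left(s + 1186\right) \left(-3182 - 857\right) = \left(446 i + 1186\right) \left(-3182 - 857\right) = \left(1186 + 446 i\right) \left(-4039\right) = -4790254 - 1801394 i$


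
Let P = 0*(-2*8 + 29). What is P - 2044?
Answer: -2044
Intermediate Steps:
P = 0 (P = 0*(-16 + 29) = 0*13 = 0)
P - 2044 = 0 - 2044 = -2044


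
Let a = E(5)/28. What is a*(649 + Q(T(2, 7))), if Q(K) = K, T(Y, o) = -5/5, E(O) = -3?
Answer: -486/7 ≈ -69.429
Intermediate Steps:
T(Y, o) = -1 (T(Y, o) = -5*⅕ = -1)
a = -3/28 ≈ -0.10714
a*(649 + Q(T(2, 7))) = -3*(649 - 1)/28 = -3/28*648 = -486/7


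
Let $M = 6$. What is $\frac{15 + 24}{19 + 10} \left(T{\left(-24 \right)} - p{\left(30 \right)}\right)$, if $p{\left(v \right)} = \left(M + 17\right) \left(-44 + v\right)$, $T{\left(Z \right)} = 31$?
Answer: $\frac{13767}{29} \approx 474.72$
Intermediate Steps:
$p{\left(v \right)} = -1012 + 23 v$ ($p{\left(v \right)} = \left(6 + 17\right) \left(-44 + v\right) = 23 \left(-44 + v\right) = -1012 + 23 v$)
$\frac{15 + 24}{19 + 10} \left(T{\left(-24 \right)} - p{\left(30 \right)}\right) = \frac{15 + 24}{19 + 10} \left(31 - \left(-1012 + 23 \cdot 30\right)\right) = \frac{39}{29} \left(31 - \left(-1012 + 690\right)\right) = 39 \cdot \frac{1}{29} \left(31 - -322\right) = \frac{39 \left(31 + 322\right)}{29} = \frac{39}{29} \cdot 353 = \frac{13767}{29}$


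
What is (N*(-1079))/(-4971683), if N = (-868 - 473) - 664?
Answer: -2163395/4971683 ≈ -0.43514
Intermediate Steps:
N = -2005 (N = -1341 - 664 = -2005)
(N*(-1079))/(-4971683) = -2005*(-1079)/(-4971683) = 2163395*(-1/4971683) = -2163395/4971683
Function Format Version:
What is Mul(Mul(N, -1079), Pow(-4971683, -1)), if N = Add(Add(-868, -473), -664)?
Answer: Rational(-2163395, 4971683) ≈ -0.43514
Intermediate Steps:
N = -2005 (N = Add(-1341, -664) = -2005)
Mul(Mul(N, -1079), Pow(-4971683, -1)) = Mul(Mul(-2005, -1079), Pow(-4971683, -1)) = Mul(2163395, Rational(-1, 4971683)) = Rational(-2163395, 4971683)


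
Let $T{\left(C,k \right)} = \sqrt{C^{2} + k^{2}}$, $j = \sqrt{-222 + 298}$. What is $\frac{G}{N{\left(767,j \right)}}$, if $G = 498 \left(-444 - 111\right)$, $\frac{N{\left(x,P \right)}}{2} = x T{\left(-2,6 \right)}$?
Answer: $- \frac{27639 \sqrt{10}}{3068} \approx -28.488$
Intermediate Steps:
$j = 2 \sqrt{19}$ ($j = \sqrt{76} = 2 \sqrt{19} \approx 8.7178$)
$N{\left(x,P \right)} = 4 x \sqrt{10}$ ($N{\left(x,P \right)} = 2 x \sqrt{\left(-2\right)^{2} + 6^{2}} = 2 x \sqrt{4 + 36} = 2 x \sqrt{40} = 2 x 2 \sqrt{10} = 2 \cdot 2 x \sqrt{10} = 4 x \sqrt{10}$)
$G = -276390$ ($G = 498 \left(-555\right) = -276390$)
$\frac{G}{N{\left(767,j \right)}} = - \frac{276390}{4 \cdot 767 \sqrt{10}} = - \frac{276390}{3068 \sqrt{10}} = - 276390 \frac{\sqrt{10}}{30680} = - \frac{27639 \sqrt{10}}{3068}$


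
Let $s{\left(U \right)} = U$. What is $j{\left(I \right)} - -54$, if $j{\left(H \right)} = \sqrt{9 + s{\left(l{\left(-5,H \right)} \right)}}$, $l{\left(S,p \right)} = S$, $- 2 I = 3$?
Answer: $56$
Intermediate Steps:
$I = - \frac{3}{2}$ ($I = \left(- \frac{1}{2}\right) 3 = - \frac{3}{2} \approx -1.5$)
$j{\left(H \right)} = 2$ ($j{\left(H \right)} = \sqrt{9 - 5} = \sqrt{4} = 2$)
$j{\left(I \right)} - -54 = 2 - -54 = 2 + 54 = 56$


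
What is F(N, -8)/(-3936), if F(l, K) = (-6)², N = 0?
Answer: -3/328 ≈ -0.0091463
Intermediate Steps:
F(l, K) = 36
F(N, -8)/(-3936) = 36/(-3936) = 36*(-1/3936) = -3/328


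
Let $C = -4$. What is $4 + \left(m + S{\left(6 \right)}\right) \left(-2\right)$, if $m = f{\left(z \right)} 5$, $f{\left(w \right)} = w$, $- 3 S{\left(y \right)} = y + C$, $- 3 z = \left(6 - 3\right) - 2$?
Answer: $\frac{26}{3} \approx 8.6667$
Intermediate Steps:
$z = - \frac{1}{3}$ ($z = - \frac{\left(6 - 3\right) - 2}{3} = - \frac{3 + \left(-5 + 3\right)}{3} = - \frac{3 - 2}{3} = \left(- \frac{1}{3}\right) 1 = - \frac{1}{3} \approx -0.33333$)
$S{\left(y \right)} = \frac{4}{3} - \frac{y}{3}$ ($S{\left(y \right)} = - \frac{y - 4}{3} = - \frac{-4 + y}{3} = \frac{4}{3} - \frac{y}{3}$)
$m = - \frac{5}{3}$ ($m = \left(- \frac{1}{3}\right) 5 = - \frac{5}{3} \approx -1.6667$)
$4 + \left(m + S{\left(6 \right)}\right) \left(-2\right) = 4 + \left(- \frac{5}{3} + \left(\frac{4}{3} - 2\right)\right) \left(-2\right) = 4 + \left(- \frac{5}{3} - \frac{2}{3}\right) \left(-2\right) = 4 - - \frac{14}{3} = 4 + \frac{14}{3} = \frac{26}{3}$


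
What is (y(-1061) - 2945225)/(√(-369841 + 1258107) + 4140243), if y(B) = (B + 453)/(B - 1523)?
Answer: -207297085663503/291407390583311 + 50068821*√888266/291407390583311 ≈ -0.71120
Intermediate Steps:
y(B) = (453 + B)/(-1523 + B)
(y(-1061) - 2945225)/(√(-369841 + 1258107) + 4140243) = ((453 - 1061)/(-1523 - 1061) - 2945225)/(√(-369841 + 1258107) + 4140243) = (-608/(-2584) - 2945225)/(√888266 + 4140243) = (-1/2584*(-608) - 2945225)/(4140243 + √888266) = (4/17 - 2945225)/(4140243 + √888266) = -50068821/(17*(4140243 + √888266))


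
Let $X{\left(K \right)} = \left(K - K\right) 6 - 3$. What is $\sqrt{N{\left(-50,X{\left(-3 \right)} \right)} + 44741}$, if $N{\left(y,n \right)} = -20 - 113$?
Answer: $8 \sqrt{697} \approx 211.21$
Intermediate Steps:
$X{\left(K \right)} = -3$ ($X{\left(K \right)} = 0 \cdot 6 - 3 = 0 - 3 = -3$)
$N{\left(y,n \right)} = -133$ ($N{\left(y,n \right)} = -20 - 113 = -133$)
$\sqrt{N{\left(-50,X{\left(-3 \right)} \right)} + 44741} = \sqrt{-133 + 44741} = \sqrt{44608} = 8 \sqrt{697}$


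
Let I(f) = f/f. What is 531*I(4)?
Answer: 531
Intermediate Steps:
I(f) = 1
531*I(4) = 531*1 = 531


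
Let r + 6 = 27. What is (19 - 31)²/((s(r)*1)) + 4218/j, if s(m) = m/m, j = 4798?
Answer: 347565/2399 ≈ 144.88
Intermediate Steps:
r = 21 (r = -6 + 27 = 21)
s(m) = 1
(19 - 31)²/((s(r)*1)) + 4218/j = (19 - 31)²/((1*1)) + 4218/4798 = (-12)²/1 + 4218*(1/4798) = 144*1 + 2109/2399 = 144 + 2109/2399 = 347565/2399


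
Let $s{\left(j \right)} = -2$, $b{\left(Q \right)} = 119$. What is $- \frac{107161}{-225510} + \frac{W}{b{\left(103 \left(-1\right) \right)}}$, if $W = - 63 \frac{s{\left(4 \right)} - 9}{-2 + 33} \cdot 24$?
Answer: $\frac{592285607}{118843770} \approx 4.9837$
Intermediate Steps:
$W = \frac{16632}{31}$ ($W = - 63 \frac{-2 - 9}{-2 + 33} \cdot 24 = - 63 \left(- \frac{11}{31}\right) 24 = - 63 \left(\left(-11\right) \frac{1}{31}\right) 24 = \left(-63\right) \left(- \frac{11}{31}\right) 24 = \frac{693}{31} \cdot 24 = \frac{16632}{31} \approx 536.52$)
$- \frac{107161}{-225510} + \frac{W}{b{\left(103 \left(-1\right) \right)}} = - \frac{107161}{-225510} + \frac{16632}{31 \cdot 119} = \left(-107161\right) \left(- \frac{1}{225510}\right) + \frac{16632}{31} \cdot \frac{1}{119} = \frac{107161}{225510} + \frac{2376}{527} = \frac{592285607}{118843770}$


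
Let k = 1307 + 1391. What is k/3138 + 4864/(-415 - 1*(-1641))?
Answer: 4642745/961797 ≈ 4.8272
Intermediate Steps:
k = 2698
k/3138 + 4864/(-415 - 1*(-1641)) = 2698/3138 + 4864/(-415 - 1*(-1641)) = 2698*(1/3138) + 4864/(-415 + 1641) = 1349/1569 + 4864/1226 = 1349/1569 + 4864*(1/1226) = 1349/1569 + 2432/613 = 4642745/961797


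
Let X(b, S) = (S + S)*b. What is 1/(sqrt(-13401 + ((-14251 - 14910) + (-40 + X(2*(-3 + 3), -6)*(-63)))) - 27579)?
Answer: -27579/760643843 - I*sqrt(42602)/760643843 ≈ -3.6257e-5 - 2.7135e-7*I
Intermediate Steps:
X(b, S) = 2*S*b (X(b, S) = (2*S)*b = 2*S*b)
1/(sqrt(-13401 + ((-14251 - 14910) + (-40 + X(2*(-3 + 3), -6)*(-63)))) - 27579) = 1/(sqrt(-13401 + ((-14251 - 14910) + (-40 + (2*(-6)*(2*(-3 + 3)))*(-63)))) - 27579) = 1/(sqrt(-13401 + (-29161 + (-40 + (2*(-6)*(2*0))*(-63)))) - 27579) = 1/(sqrt(-13401 + (-29161 + (-40 + (2*(-6)*0)*(-63)))) - 27579) = 1/(sqrt(-13401 + (-29161 + (-40 + 0*(-63)))) - 27579) = 1/(sqrt(-13401 + (-29161 + (-40 + 0))) - 27579) = 1/(sqrt(-13401 + (-29161 - 40)) - 27579) = 1/(sqrt(-13401 - 29201) - 27579) = 1/(sqrt(-42602) - 27579) = 1/(I*sqrt(42602) - 27579) = 1/(-27579 + I*sqrt(42602))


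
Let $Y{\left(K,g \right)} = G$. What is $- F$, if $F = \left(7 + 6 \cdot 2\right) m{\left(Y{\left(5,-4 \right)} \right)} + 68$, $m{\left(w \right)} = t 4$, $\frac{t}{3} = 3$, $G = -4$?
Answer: $-752$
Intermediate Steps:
$Y{\left(K,g \right)} = -4$
$t = 9$ ($t = 3 \cdot 3 = 9$)
$m{\left(w \right)} = 36$ ($m{\left(w \right)} = 9 \cdot 4 = 36$)
$F = 752$ ($F = \left(7 + 6 \cdot 2\right) 36 + 68 = \left(7 + 12\right) 36 + 68 = 19 \cdot 36 + 68 = 684 + 68 = 752$)
$- F = \left(-1\right) 752 = -752$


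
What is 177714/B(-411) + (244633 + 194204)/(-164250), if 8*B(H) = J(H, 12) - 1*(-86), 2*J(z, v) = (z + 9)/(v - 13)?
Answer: 77796749927/15713250 ≈ 4951.0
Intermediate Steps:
J(z, v) = (9 + z)/(2*(-13 + v)) (J(z, v) = ((z + 9)/(v - 13))/2 = ((9 + z)/(-13 + v))/2 = (9 + z)/(2*(-13 + v)))
B(H) = 163/16 - H/16 (B(H) = ((9 + H)/(2*(-13 + 12)) - 1*(-86))/8 = ((½)*(9 + H)/(-1) + 86)/8 = ((½)*(-1)*(9 + H) + 86)/8 = ((-9/2 - H/2) + 86)/8 = (163/2 - H/2)/8 = 163/16 - H/16)
177714/B(-411) + (244633 + 194204)/(-164250) = 177714/(163/16 - 1/16*(-411)) + (244633 + 194204)/(-164250) = 177714/(163/16 + 411/16) + 438837*(-1/164250) = 177714/(287/8) - 146279/54750 = 177714*(8/287) - 146279/54750 = 1421712/287 - 146279/54750 = 77796749927/15713250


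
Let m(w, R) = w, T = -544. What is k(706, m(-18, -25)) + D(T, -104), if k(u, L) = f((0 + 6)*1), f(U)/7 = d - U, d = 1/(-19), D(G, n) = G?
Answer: -11141/19 ≈ -586.37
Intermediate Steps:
d = -1/19 (d = 1*(-1/19) = -1/19 ≈ -0.052632)
f(U) = -7/19 - 7*U (f(U) = 7*(-1/19 - U) = -7/19 - 7*U)
k(u, L) = -805/19 (k(u, L) = -7/19 - 7*(0 + 6) = -7/19 - 42 = -805/19)
k(706, m(-18, -25)) + D(T, -104) = -805/19 - 544 = -11141/19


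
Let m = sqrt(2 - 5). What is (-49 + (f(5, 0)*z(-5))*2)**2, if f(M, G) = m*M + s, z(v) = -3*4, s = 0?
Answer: -40799 + 11760*I*sqrt(3) ≈ -40799.0 + 20369.0*I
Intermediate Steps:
z(v) = -12
m = I*sqrt(3) (m = sqrt(-3) = I*sqrt(3) ≈ 1.732*I)
f(M, G) = I*M*sqrt(3) (f(M, G) = (I*sqrt(3))*M + 0 = I*M*sqrt(3) + 0 = I*M*sqrt(3))
(-49 + (f(5, 0)*z(-5))*2)**2 = (-49 + ((I*5*sqrt(3))*(-12))*2)**2 = (-49 + ((5*I*sqrt(3))*(-12))*2)**2 = (-49 - 60*I*sqrt(3)*2)**2 = (-49 - 120*I*sqrt(3))**2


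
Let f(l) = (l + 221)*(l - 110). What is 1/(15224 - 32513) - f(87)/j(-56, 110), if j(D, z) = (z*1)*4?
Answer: 2783519/172890 ≈ 16.100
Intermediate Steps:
j(D, z) = 4*z (j(D, z) = z*4 = 4*z)
f(l) = (-110 + l)*(221 + l) (f(l) = (221 + l)*(-110 + l) = (-110 + l)*(221 + l))
1/(15224 - 32513) - f(87)/j(-56, 110) = 1/(15224 - 32513) - (-24310 + 87² + 111*87)/(4*110) = 1/(-17289) - (-24310 + 7569 + 9657)/440 = -1/17289 - (-7084)/440 = -1/17289 - 1*(-161/10) = -1/17289 + 161/10 = 2783519/172890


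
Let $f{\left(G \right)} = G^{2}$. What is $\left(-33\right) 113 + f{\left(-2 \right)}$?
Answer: $-3725$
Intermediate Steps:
$\left(-33\right) 113 + f{\left(-2 \right)} = \left(-33\right) 113 + \left(-2\right)^{2} = -3729 + 4 = -3725$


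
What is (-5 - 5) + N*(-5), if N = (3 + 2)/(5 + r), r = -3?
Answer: -45/2 ≈ -22.500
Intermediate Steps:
N = 5/2 (N = (3 + 2)/(5 - 3) = 5/2 ≈ 2.5000)
(-5 - 5) + N*(-5) = (-5 - 5) + (5/2)*(-5) = -10 - 25/2 = -45/2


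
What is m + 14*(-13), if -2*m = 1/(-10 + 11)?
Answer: -365/2 ≈ -182.50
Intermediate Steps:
m = -½ (m = -1/(2*(-10 + 11)) = -½/1 = -½*1 = -½ ≈ -0.50000)
m + 14*(-13) = -½ + 14*(-13) = -½ - 182 = -365/2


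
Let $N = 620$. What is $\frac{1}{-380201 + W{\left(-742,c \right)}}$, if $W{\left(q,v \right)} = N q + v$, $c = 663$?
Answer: $- \frac{1}{839578} \approx -1.1911 \cdot 10^{-6}$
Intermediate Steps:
$W{\left(q,v \right)} = v + 620 q$ ($W{\left(q,v \right)} = 620 q + v = v + 620 q$)
$\frac{1}{-380201 + W{\left(-742,c \right)}} = \frac{1}{-380201 + \left(663 + 620 \left(-742\right)\right)} = \frac{1}{-380201 + \left(663 - 460040\right)} = \frac{1}{-380201 - 459377} = \frac{1}{-839578} = - \frac{1}{839578}$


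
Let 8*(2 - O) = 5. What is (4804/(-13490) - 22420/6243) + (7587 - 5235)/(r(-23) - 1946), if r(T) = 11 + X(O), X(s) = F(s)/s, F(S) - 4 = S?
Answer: -121585793614/23538950565 ≈ -5.1653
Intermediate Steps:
O = 11/8 (O = 2 - ⅛*5 = 2 - 5/8 = 11/8 ≈ 1.3750)
F(S) = 4 + S
X(s) = (4 + s)/s
r(T) = 164/11 (r(T) = 11 + (4 + 11/8)/(11/8) = 11 + (8/11)*(43/8) = 11 + 43/11 = 164/11)
(4804/(-13490) - 22420/6243) + (7587 - 5235)/(r(-23) - 1946) = (4804/(-13490) - 22420/6243) + (7587 - 5235)/(164/11 - 1946) = (4804*(-1/13490) - 22420*1/6243) + 2352/(-21242/11) = (-2402/6745 - 22420/6243) + 2352*(-11/21242) = -166218586/42109035 - 12936/10621 = -121585793614/23538950565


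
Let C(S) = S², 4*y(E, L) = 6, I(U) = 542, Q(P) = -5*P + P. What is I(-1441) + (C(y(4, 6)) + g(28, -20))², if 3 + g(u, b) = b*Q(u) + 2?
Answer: 80379897/16 ≈ 5.0237e+6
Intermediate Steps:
Q(P) = -4*P
y(E, L) = 3/2 (y(E, L) = (¼)*6 = 3/2)
g(u, b) = -1 - 4*b*u (g(u, b) = -3 + (b*(-4*u) + 2) = -3 + (-4*b*u + 2) = -3 + (2 - 4*b*u) = -1 - 4*b*u)
I(-1441) + (C(y(4, 6)) + g(28, -20))² = 542 + ((3/2)² + (-1 - 4*(-20)*28))² = 542 + (9/4 + (-1 + 2240))² = 542 + (9/4 + 2239)² = 542 + (8965/4)² = 542 + 80371225/16 = 80379897/16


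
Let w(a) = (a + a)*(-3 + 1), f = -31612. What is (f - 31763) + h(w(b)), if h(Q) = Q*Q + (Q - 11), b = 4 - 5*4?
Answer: -59226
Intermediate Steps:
b = -16 (b = 4 - 20 = -16)
w(a) = -4*a (w(a) = (2*a)*(-2) = -4*a)
h(Q) = -11 + Q + Q² (h(Q) = Q² + (-11 + Q) = -11 + Q + Q²)
(f - 31763) + h(w(b)) = (-31612 - 31763) + (-11 - 4*(-16) + (-4*(-16))²) = -63375 + (-11 + 64 + 64²) = -63375 + (-11 + 64 + 4096) = -63375 + 4149 = -59226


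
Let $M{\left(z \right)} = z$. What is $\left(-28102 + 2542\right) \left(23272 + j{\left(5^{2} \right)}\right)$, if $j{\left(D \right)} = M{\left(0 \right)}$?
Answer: $-594832320$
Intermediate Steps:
$j{\left(D \right)} = 0$
$\left(-28102 + 2542\right) \left(23272 + j{\left(5^{2} \right)}\right) = \left(-28102 + 2542\right) \left(23272 + 0\right) = \left(-25560\right) 23272 = -594832320$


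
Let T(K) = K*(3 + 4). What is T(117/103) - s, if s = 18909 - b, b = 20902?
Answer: 206098/103 ≈ 2001.0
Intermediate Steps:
s = -1993 (s = 18909 - 1*20902 = 18909 - 20902 = -1993)
T(K) = 7*K (T(K) = K*7 = 7*K)
T(117/103) - s = 7*(117/103) - 1*(-1993) = 7*(117*(1/103)) + 1993 = 7*(117/103) + 1993 = 819/103 + 1993 = 206098/103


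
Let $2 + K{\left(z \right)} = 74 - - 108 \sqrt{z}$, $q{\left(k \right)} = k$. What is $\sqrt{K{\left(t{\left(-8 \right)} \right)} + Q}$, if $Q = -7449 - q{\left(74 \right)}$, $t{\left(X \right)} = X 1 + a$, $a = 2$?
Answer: $\sqrt{-7451 + 108 i \sqrt{6}} \approx 1.532 + 86.333 i$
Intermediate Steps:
$t{\left(X \right)} = 2 + X$ ($t{\left(X \right)} = X 1 + 2 = X + 2 = 2 + X$)
$K{\left(z \right)} = 72 + 108 \sqrt{z}$ ($K{\left(z \right)} = -2 - \left(-74 - 108 \sqrt{z}\right) = -2 + \left(74 + 108 \sqrt{z}\right) = 72 + 108 \sqrt{z}$)
$Q = -7523$ ($Q = -7449 - 74 = -7523$)
$\sqrt{K{\left(t{\left(-8 \right)} \right)} + Q} = \sqrt{\left(72 + 108 \sqrt{2 - 8}\right) - 7523} = \sqrt{\left(72 + 108 \sqrt{-6}\right) - 7523} = \sqrt{\left(72 + 108 i \sqrt{6}\right) - 7523} = \sqrt{-7451 + 108 i \sqrt{6}}$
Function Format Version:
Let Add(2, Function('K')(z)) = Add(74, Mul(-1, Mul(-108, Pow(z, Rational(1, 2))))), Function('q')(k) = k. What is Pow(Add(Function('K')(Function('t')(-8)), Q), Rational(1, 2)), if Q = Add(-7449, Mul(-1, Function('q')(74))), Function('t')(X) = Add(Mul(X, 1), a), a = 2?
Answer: Pow(Add(-7451, Mul(108, I, Pow(6, Rational(1, 2)))), Rational(1, 2)) ≈ Add(1.532, Mul(86.333, I))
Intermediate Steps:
Function('t')(X) = Add(2, X) (Function('t')(X) = Add(Mul(X, 1), 2) = Add(X, 2) = Add(2, X))
Function('K')(z) = Add(72, Mul(108, Pow(z, Rational(1, 2)))) (Function('K')(z) = Add(-2, Add(74, Mul(-1, Mul(-108, Pow(z, Rational(1, 2)))))) = Add(-2, Add(74, Mul(108, Pow(z, Rational(1, 2))))) = Add(72, Mul(108, Pow(z, Rational(1, 2)))))
Q = -7523 (Q = Add(-7449, Mul(-1, 74)) = Add(-7449, -74) = -7523)
Pow(Add(Function('K')(Function('t')(-8)), Q), Rational(1, 2)) = Pow(Add(Add(72, Mul(108, Pow(Add(2, -8), Rational(1, 2)))), -7523), Rational(1, 2)) = Pow(Add(Add(72, Mul(108, Pow(-6, Rational(1, 2)))), -7523), Rational(1, 2)) = Pow(Add(Add(72, Mul(108, Mul(I, Pow(6, Rational(1, 2))))), -7523), Rational(1, 2)) = Pow(Add(Add(72, Mul(108, I, Pow(6, Rational(1, 2)))), -7523), Rational(1, 2)) = Pow(Add(-7451, Mul(108, I, Pow(6, Rational(1, 2)))), Rational(1, 2))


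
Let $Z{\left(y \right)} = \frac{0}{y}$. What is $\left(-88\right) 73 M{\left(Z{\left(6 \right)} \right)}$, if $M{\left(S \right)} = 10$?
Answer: $-64240$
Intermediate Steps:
$Z{\left(y \right)} = 0$
$\left(-88\right) 73 M{\left(Z{\left(6 \right)} \right)} = \left(-88\right) 73 \cdot 10 = \left(-6424\right) 10 = -64240$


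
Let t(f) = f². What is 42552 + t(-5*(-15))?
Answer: 48177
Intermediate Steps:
42552 + t(-5*(-15)) = 42552 + (-5*(-15))² = 42552 + 75² = 42552 + 5625 = 48177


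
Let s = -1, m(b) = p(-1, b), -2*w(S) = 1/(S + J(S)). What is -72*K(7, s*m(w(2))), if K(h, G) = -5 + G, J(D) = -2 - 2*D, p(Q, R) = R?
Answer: 369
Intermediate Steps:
w(S) = -1/(2*(-2 - S)) (w(S) = -1/(2*(S + (-2 - 2*S))) = -1/(2*(-2 - S)))
m(b) = b
-72*K(7, s*m(w(2))) = -72*(-5 - 1/(2*(2 + 2))) = -72*(-5 - 1/(2*4)) = -72*(-5 - 1*1/8) = -72*(-5 - 1/8) = -72*(-41/8) = 369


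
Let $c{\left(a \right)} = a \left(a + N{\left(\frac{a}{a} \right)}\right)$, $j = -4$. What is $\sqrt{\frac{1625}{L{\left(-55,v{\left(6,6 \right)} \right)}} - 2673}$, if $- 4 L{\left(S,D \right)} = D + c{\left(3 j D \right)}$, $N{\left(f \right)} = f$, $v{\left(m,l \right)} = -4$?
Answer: $\frac{2 i \sqrt{230496703}}{587} \approx 51.728 i$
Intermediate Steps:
$c{\left(a \right)} = a \left(1 + a\right)$ ($c{\left(a \right)} = a \left(a + \frac{a}{a}\right) = a \left(a + 1\right) = a \left(1 + a\right)$)
$L{\left(S,D \right)} = - \frac{D}{4} + 3 D \left(1 - 12 D\right)$ ($L{\left(S,D \right)} = - \frac{D + 3 \left(-4\right) D \left(1 + 3 \left(-4\right) D\right)}{4} = - \frac{D + - 12 D \left(1 - 12 D\right)}{4} = - \frac{D - 12 D \left(1 - 12 D\right)}{4} = - \frac{D}{4} + 3 D \left(1 - 12 D\right)$)
$\sqrt{\frac{1625}{L{\left(-55,v{\left(6,6 \right)} \right)}} - 2673} = \sqrt{\frac{1625}{\frac{1}{4} \left(-4\right) \left(11 - -576\right)} - 2673} = \sqrt{\frac{1625}{\frac{1}{4} \left(-4\right) \left(11 + 576\right)} - 2673} = \sqrt{\frac{1625}{\frac{1}{4} \left(-4\right) 587} - 2673} = \sqrt{\frac{1625}{-587} - 2673} = \sqrt{1625 \left(- \frac{1}{587}\right) - 2673} = \sqrt{- \frac{1625}{587} - 2673} = \sqrt{- \frac{1570676}{587}} = \frac{2 i \sqrt{230496703}}{587}$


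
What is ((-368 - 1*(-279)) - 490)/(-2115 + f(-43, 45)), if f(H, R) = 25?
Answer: 579/2090 ≈ 0.27703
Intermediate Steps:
((-368 - 1*(-279)) - 490)/(-2115 + f(-43, 45)) = ((-368 - 1*(-279)) - 490)/(-2115 + 25) = ((-368 + 279) - 490)/(-2090) = (-89 - 490)*(-1/2090) = -579*(-1/2090) = 579/2090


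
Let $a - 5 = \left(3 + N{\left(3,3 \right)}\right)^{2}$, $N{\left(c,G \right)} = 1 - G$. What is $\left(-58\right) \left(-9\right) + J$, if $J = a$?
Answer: $528$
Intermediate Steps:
$a = 6$ ($a = 5 + \left(3 + \left(1 - 3\right)\right)^{2} = 5 + \left(3 - 2\right)^{2} = 5 + 1^{2} = 5 + 1 = 6$)
$J = 6$
$\left(-58\right) \left(-9\right) + J = \left(-58\right) \left(-9\right) + 6 = 522 + 6 = 528$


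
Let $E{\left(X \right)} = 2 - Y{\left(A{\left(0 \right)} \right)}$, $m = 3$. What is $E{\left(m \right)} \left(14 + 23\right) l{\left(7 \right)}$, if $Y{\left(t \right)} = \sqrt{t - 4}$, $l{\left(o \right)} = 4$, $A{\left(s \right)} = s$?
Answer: $296 - 296 i \approx 296.0 - 296.0 i$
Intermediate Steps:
$Y{\left(t \right)} = \sqrt{-4 + t}$
$E{\left(X \right)} = 2 - 2 i$ ($E{\left(X \right)} = 2 - \sqrt{-4 + 0} = 2 - \sqrt{-4} = 2 - 2 i$)
$E{\left(m \right)} \left(14 + 23\right) l{\left(7 \right)} = \left(2 - 2 i\right) \left(14 + 23\right) 4 = \left(2 - 2 i\right) 37 \cdot 4 = \left(74 - 74 i\right) 4 = 296 - 296 i$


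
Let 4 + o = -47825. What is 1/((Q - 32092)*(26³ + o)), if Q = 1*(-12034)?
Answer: 1/1334943878 ≈ 7.4910e-10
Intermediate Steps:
Q = -12034
o = -47829 (o = -4 - 47825 = -47829)
1/((Q - 32092)*(26³ + o)) = 1/((-12034 - 32092)*(26³ - 47829)) = 1/(-44126*(17576 - 47829)) = 1/(-44126*(-30253)) = 1/1334943878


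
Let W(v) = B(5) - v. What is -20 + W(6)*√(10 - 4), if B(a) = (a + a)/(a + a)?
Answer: -20 - 5*√6 ≈ -32.247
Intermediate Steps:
B(a) = 1 (B(a) = (2*a)/((2*a)) = (2*a)*(1/(2*a)) = 1)
W(v) = 1 - v
-20 + W(6)*√(10 - 4) = -20 + (1 - 1*6)*√(10 - 4) = -20 + (1 - 6)*√6 = -20 - 5*√6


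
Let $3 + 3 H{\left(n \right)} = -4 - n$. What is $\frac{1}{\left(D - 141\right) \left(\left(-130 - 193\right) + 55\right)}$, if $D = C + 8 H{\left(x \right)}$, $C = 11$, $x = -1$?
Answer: $\frac{1}{39128} \approx 2.5557 \cdot 10^{-5}$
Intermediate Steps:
$H{\left(n \right)} = - \frac{7}{3} - \frac{n}{3}$ ($H{\left(n \right)} = -1 + \frac{-4 - n}{3} = -1 - \left(\frac{4}{3} + \frac{n}{3}\right) = - \frac{7}{3} - \frac{n}{3}$)
$D = -5$ ($D = 11 + 8 \left(- \frac{7}{3} - - \frac{1}{3}\right) = 11 + 8 \left(- \frac{7}{3} + \frac{1}{3}\right) = 11 + 8 \left(-2\right) = 11 - 16 = -5$)
$\frac{1}{\left(D - 141\right) \left(\left(-130 - 193\right) + 55\right)} = \frac{1}{\left(-5 - 141\right) \left(\left(-130 - 193\right) + 55\right)} = \frac{1}{\left(-146\right) \left(-323 + 55\right)} = \frac{1}{\left(-146\right) \left(-268\right)} = \frac{1}{39128}$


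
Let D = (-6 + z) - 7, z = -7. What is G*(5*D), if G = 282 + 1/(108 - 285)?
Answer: -4991300/177 ≈ -28199.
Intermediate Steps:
D = -20 (D = (-6 - 7) - 7 = -13 - 7 = -20)
G = 49913/177 (G = 282 + 1/(-177) = 282 - 1/177 = 49913/177 ≈ 281.99)
G*(5*D) = 49913*(5*(-20))/177 = (49913/177)*(-100) = -4991300/177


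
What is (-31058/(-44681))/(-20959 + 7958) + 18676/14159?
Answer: 10848405340134/8224930265279 ≈ 1.3190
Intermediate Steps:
(-31058/(-44681))/(-20959 + 7958) + 18676/14159 = -31058*(-1/44681)/(-13001) + 18676*(1/14159) = (31058/44681)*(-1/13001) + 18676/14159 = -31058/580897681 + 18676/14159 = 10848405340134/8224930265279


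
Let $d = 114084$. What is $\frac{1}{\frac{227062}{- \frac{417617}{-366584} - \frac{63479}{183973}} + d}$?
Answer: $\frac{53559866605}{21423738917039204} \approx 2.5 \cdot 10^{-6}$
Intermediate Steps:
$\frac{1}{\frac{227062}{- \frac{417617}{-366584} - \frac{63479}{183973}} + d} = \frac{1}{\frac{227062}{- \frac{417617}{-366584} - \frac{63479}{183973}} + 114084} = \frac{1}{\frac{227062}{\left(-417617\right) \left(- \frac{1}{366584}\right) - \frac{63479}{183973}} + 114084} = \frac{1}{\frac{227062}{\frac{417617}{366584} - \frac{63479}{183973}} + 114084} = \frac{1}{\frac{227062}{\frac{53559866605}{67441558232}} + 114084} = \frac{1}{227062 \cdot \frac{67441558232}{53559866605} + 114084} = \frac{1}{\frac{15313415095274384}{53559866605} + 114084} = \frac{1}{\frac{21423738917039204}{53559866605}} = \frac{53559866605}{21423738917039204}$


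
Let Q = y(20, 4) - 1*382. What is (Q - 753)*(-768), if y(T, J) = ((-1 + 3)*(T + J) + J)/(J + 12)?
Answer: 869184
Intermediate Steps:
y(T, J) = (2*T + 3*J)/(12 + J) (y(T, J) = (2*(J + T) + J)/(12 + J) = ((2*J + 2*T) + J)/(12 + J) = (2*T + 3*J)/(12 + J))
Q = -1515/4 (Q = (2*20 + 3*4)/(12 + 4) - 1*382 = (40 + 12)/16 - 382 = (1/16)*52 - 382 = 13/4 - 382 = -1515/4 ≈ -378.75)
(Q - 753)*(-768) = (-1515/4 - 753)*(-768) = -4527/4*(-768) = 869184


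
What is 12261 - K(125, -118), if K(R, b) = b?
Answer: 12379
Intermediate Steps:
12261 - K(125, -118) = 12261 - 1*(-118) = 12261 + 118 = 12379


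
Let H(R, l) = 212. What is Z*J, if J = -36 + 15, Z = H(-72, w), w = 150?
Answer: -4452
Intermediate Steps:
Z = 212
J = -21
Z*J = 212*(-21) = -4452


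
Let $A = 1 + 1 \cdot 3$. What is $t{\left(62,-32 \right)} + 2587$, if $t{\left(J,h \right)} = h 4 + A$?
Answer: $2463$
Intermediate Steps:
$A = 4$ ($A = 1 + 3 = 4$)
$t{\left(J,h \right)} = 4 + 4 h$ ($t{\left(J,h \right)} = h 4 + 4 = 4 h + 4 = 4 + 4 h$)
$t{\left(62,-32 \right)} + 2587 = \left(4 + 4 \left(-32\right)\right) + 2587 = \left(4 - 128\right) + 2587 = -124 + 2587 = 2463$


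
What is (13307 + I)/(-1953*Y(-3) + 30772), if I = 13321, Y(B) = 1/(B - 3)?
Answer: 7608/8885 ≈ 0.85627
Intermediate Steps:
Y(B) = 1/(-3 + B)
(13307 + I)/(-1953*Y(-3) + 30772) = (13307 + 13321)/(-1953/(-3 - 3) + 30772) = 26628/(-1953/(-6) + 30772) = 26628/(-1953*(-⅙) + 30772) = 26628/(651/2 + 30772) = 26628/(62195/2) = 26628*(2/62195) = 7608/8885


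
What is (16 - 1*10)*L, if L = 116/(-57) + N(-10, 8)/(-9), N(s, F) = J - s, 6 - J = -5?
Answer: -498/19 ≈ -26.211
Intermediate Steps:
J = 11 (J = 6 - 1*(-5) = 6 + 5 = 11)
N(s, F) = 11 - s
L = -83/19 (L = 116/(-57) + (11 - 1*(-10))/(-9) = 116*(-1/57) + (11 + 10)*(-⅑) = -116/57 + 21*(-⅑) = -116/57 - 7/3 = -83/19 ≈ -4.3684)
(16 - 1*10)*L = (16 - 1*10)*(-83/19) = (16 - 10)*(-83/19) = 6*(-83/19) = -498/19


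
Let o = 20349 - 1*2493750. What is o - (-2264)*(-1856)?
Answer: -6675385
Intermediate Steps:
o = -2473401 (o = 20349 - 2493750 = -2473401)
o - (-2264)*(-1856) = -2473401 - (-2264)*(-1856) = -2473401 - 1*4201984 = -2473401 - 4201984 = -6675385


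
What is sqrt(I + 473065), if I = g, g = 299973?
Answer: sqrt(773038) ≈ 879.23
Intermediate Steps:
I = 299973
sqrt(I + 473065) = sqrt(299973 + 473065) = sqrt(773038)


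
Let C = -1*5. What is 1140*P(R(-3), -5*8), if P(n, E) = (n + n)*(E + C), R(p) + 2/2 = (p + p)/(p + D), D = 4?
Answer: 718200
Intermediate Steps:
R(p) = -1 + 2*p/(4 + p) (R(p) = -1 + (p + p)/(p + 4) = -1 + (2*p)/(4 + p) = -1 + 2*p/(4 + p))
C = -5
P(n, E) = 2*n*(-5 + E) (P(n, E) = (n + n)*(E - 5) = (2*n)*(-5 + E) = 2*n*(-5 + E))
1140*P(R(-3), -5*8) = 1140*(2*((-4 - 3)/(4 - 3))*(-5 - 5*8)) = 1140*(2*(-7/1)*(-5 - 40)) = 1140*(2*(1*(-7))*(-45)) = 1140*(2*(-7)*(-45)) = 1140*630 = 718200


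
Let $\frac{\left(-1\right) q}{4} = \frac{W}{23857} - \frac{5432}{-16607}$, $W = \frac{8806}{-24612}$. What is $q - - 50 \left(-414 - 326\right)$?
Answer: $- \frac{12885847032928978}{348253821921} \approx -37001.0$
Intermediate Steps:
$W = - \frac{629}{1758}$ ($W = 8806 \left(- \frac{1}{24612}\right) = - \frac{629}{1758} \approx -0.35779$)
$q = - \frac{455621851978}{348253821921}$ ($q = - 4 \left(- \frac{629}{1758 \cdot 23857} - \frac{5432}{-16607}\right) = - 4 \left(\left(- \frac{629}{1758}\right) \frac{1}{23857} - - \frac{5432}{16607}\right) = - 4 \left(- \frac{629}{41940606} + \frac{5432}{16607}\right) = \left(-4\right) \frac{227810925989}{696507643842} = - \frac{455621851978}{348253821921} \approx -1.3083$)
$q - - 50 \left(-414 - 326\right) = - \frac{455621851978}{348253821921} - - 50 \left(-414 - 326\right) = - \frac{455621851978}{348253821921} - \left(-50\right) \left(-740\right) = - \frac{455621851978}{348253821921} - 37000 = - \frac{12885847032928978}{348253821921}$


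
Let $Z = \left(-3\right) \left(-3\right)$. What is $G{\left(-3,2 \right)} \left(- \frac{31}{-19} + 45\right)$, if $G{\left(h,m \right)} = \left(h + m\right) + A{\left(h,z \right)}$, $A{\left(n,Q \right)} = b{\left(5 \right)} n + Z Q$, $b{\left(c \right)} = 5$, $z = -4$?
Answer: $- \frac{46072}{19} \approx -2424.8$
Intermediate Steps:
$Z = 9$
$A{\left(n,Q \right)} = 5 n + 9 Q$
$G{\left(h,m \right)} = -36 + m + 6 h$ ($G{\left(h,m \right)} = \left(h + m\right) + \left(5 h + 9 \left(-4\right)\right) = \left(h + m\right) + \left(5 h - 36\right) = \left(h + m\right) + \left(-36 + 5 h\right) = -36 + m + 6 h$)
$G{\left(-3,2 \right)} \left(- \frac{31}{-19} + 45\right) = \left(-36 + 2 + 6 \left(-3\right)\right) \left(- \frac{31}{-19} + 45\right) = \left(-36 + 2 - 18\right) \left(\left(-31\right) \left(- \frac{1}{19}\right) + 45\right) = - 52 \left(\frac{31}{19} + 45\right) = \left(-52\right) \frac{886}{19} = - \frac{46072}{19}$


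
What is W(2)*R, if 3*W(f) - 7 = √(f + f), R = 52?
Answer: 156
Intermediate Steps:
W(f) = 7/3 + √2*√f/3 (W(f) = 7/3 + √(f + f)/3 = 7/3 + √(2*f)/3 = 7/3 + (√2*√f)/3 = 7/3 + √2*√f/3)
W(2)*R = (7/3 + √2*√2/3)*52 = (7/3 + ⅔)*52 = 3*52 = 156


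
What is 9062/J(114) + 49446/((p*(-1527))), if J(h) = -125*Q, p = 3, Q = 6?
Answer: -4366529/190875 ≈ -22.876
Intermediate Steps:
J(h) = -750 (J(h) = -125*6 = -750)
9062/J(114) + 49446/((p*(-1527))) = 9062/(-750) + 49446/((3*(-1527))) = 9062*(-1/750) + 49446/(-4581) = -4531/375 + 49446*(-1/4581) = -4531/375 - 5494/509 = -4366529/190875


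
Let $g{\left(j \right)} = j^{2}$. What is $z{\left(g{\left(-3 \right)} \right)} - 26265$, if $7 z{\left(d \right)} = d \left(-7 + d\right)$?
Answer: $- \frac{183837}{7} \approx -26262.0$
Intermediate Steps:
$z{\left(d \right)} = \frac{d \left(-7 + d\right)}{7}$
$z{\left(g{\left(-3 \right)} \right)} - 26265 = \frac{\left(-3\right)^{2} \left(-7 + \left(-3\right)^{2}\right)}{7} - 26265 = \frac{1}{7} \cdot 9 \left(-7 + 9\right) - 26265 = \frac{1}{7} \cdot 9 \cdot 2 - 26265 = \frac{18}{7} - 26265 = - \frac{183837}{7}$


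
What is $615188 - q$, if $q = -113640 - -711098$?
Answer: $17730$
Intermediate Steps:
$q = 597458$ ($q = -113640 + 711098 = 597458$)
$615188 - q = 615188 - 597458 = 17730$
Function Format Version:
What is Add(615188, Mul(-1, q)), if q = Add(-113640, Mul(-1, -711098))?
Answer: 17730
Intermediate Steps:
q = 597458 (q = Add(-113640, 711098) = 597458)
Add(615188, Mul(-1, q)) = Add(615188, Mul(-1, 597458)) = Add(615188, -597458) = 17730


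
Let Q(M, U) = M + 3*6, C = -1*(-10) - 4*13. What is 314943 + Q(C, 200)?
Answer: 314919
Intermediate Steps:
C = -42 (C = 10 - 52 = -42)
Q(M, U) = 18 + M (Q(M, U) = M + 18 = 18 + M)
314943 + Q(C, 200) = 314943 + (18 - 42) = 314943 - 24 = 314919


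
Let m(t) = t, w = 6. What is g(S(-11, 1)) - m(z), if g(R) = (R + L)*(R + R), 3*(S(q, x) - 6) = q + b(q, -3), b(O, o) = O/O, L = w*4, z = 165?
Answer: -205/9 ≈ -22.778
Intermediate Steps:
L = 24 (L = 6*4 = 24)
b(O, o) = 1
S(q, x) = 19/3 + q/3 (S(q, x) = 6 + (q + 1)/3 = 6 + (1 + q)/3 = 6 + (⅓ + q/3) = 19/3 + q/3)
g(R) = 2*R*(24 + R) (g(R) = (R + 24)*(R + R) = (24 + R)*(2*R) = 2*R*(24 + R))
g(S(-11, 1)) - m(z) = 2*(19/3 + (⅓)*(-11))*(24 + (19/3 + (⅓)*(-11))) - 1*165 = 2*(19/3 - 11/3)*(24 + (19/3 - 11/3)) - 165 = 2*(8/3)*(24 + 8/3) - 165 = 2*(8/3)*(80/3) - 165 = 1280/9 - 165 = -205/9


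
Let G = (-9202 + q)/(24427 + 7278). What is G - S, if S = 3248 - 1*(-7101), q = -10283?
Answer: -65626906/6341 ≈ -10350.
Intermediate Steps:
S = 10349 (S = 3248 + 7101 = 10349)
G = -3897/6341 (G = (-9202 - 10283)/(24427 + 7278) = -19485/31705 = -19485*1/31705 = -3897/6341 ≈ -0.61457)
G - S = -3897/6341 - 1*10349 = -3897/6341 - 10349 = -65626906/6341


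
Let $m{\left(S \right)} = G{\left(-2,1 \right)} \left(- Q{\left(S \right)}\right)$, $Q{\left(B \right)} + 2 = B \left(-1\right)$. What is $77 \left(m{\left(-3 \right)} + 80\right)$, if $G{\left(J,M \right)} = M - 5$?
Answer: $6468$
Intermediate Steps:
$G{\left(J,M \right)} = -5 + M$
$Q{\left(B \right)} = -2 - B$ ($Q{\left(B \right)} = -2 + B \left(-1\right) = -2 - B$)
$m{\left(S \right)} = -8 - 4 S$ ($m{\left(S \right)} = \left(-5 + 1\right) \left(- (-2 - S)\right) = - 4 \left(2 + S\right) = -8 - 4 S$)
$77 \left(m{\left(-3 \right)} + 80\right) = 77 \left(\left(-8 - -12\right) + 80\right) = 77 \left(\left(-8 + 12\right) + 80\right) = 77 \left(4 + 80\right) = 77 \cdot 84 = 6468$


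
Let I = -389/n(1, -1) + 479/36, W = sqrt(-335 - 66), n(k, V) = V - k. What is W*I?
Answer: 7481*I*sqrt(401)/36 ≈ 4161.3*I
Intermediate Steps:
W = I*sqrt(401) (W = sqrt(-401) = I*sqrt(401) ≈ 20.025*I)
I = 7481/36 (I = -389/(-1 - 1*1) + 479/36 = -389/(-1 - 1) + 479*(1/36) = -389/(-2) + 479/36 = -389*(-1/2) + 479/36 = 389/2 + 479/36 = 7481/36 ≈ 207.81)
W*I = (I*sqrt(401))*(7481/36) = 7481*I*sqrt(401)/36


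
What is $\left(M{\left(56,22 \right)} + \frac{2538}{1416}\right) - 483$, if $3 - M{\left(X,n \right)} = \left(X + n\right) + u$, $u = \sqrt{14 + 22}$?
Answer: $- \frac{132681}{236} \approx -562.21$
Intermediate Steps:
$u = 6$ ($u = \sqrt{36} = 6$)
$M{\left(X,n \right)} = -3 - X - n$ ($M{\left(X,n \right)} = 3 - \left(\left(X + n\right) + 6\right) = 3 - \left(6 + X + n\right) = -3 - X - n$)
$\left(M{\left(56,22 \right)} + \frac{2538}{1416}\right) - 483 = \left(\left(-3 - 56 - 22\right) + \frac{2538}{1416}\right) - 483 = \left(\left(-3 - 56 - 22\right) + 2538 \cdot \frac{1}{1416}\right) - 483 = \left(-81 + \frac{423}{236}\right) - 483 = - \frac{18693}{236} - 483 = - \frac{132681}{236}$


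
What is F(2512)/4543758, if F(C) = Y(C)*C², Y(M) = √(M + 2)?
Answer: 3155072*√2514/2271879 ≈ 69.632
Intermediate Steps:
Y(M) = √(2 + M)
F(C) = C²*√(2 + C) (F(C) = √(2 + C)*C² = C²*√(2 + C))
F(2512)/4543758 = (2512²*√(2 + 2512))/4543758 = (6310144*√2514)*(1/4543758) = 3155072*√2514/2271879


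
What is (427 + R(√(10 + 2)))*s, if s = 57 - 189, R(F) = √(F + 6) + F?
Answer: -56364 - 264*√3 - 132*√(6 + 2*√3) ≈ -57227.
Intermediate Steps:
R(F) = F + √(6 + F) (R(F) = √(6 + F) + F = F + √(6 + F))
s = -132
(427 + R(√(10 + 2)))*s = (427 + (√(10 + 2) + √(6 + √(10 + 2))))*(-132) = (427 + (√12 + √(6 + √12)))*(-132) = (427 + (2*√3 + √(6 + 2*√3)))*(-132) = (427 + (√(6 + 2*√3) + 2*√3))*(-132) = (427 + √(6 + 2*√3) + 2*√3)*(-132) = -56364 - 264*√3 - 132*√(6 + 2*√3)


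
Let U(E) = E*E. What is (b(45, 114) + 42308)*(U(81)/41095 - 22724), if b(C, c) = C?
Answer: -39550765383307/41095 ≈ -9.6242e+8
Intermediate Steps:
U(E) = E²
(b(45, 114) + 42308)*(U(81)/41095 - 22724) = (45 + 42308)*(81²/41095 - 22724) = 42353*(6561*(1/41095) - 22724) = 42353*(6561/41095 - 22724) = 42353*(-933836219/41095) = -39550765383307/41095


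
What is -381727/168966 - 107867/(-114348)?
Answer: -4237310579/3220154028 ≈ -1.3159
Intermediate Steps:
-381727/168966 - 107867/(-114348) = -381727*1/168966 - 107867*(-1/114348) = -381727/168966 + 107867/114348 = -4237310579/3220154028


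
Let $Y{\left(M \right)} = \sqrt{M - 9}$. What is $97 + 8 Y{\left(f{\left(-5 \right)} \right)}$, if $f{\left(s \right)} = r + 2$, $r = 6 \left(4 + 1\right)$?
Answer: $97 + 8 \sqrt{23} \approx 135.37$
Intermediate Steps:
$r = 30$ ($r = 6 \cdot 5 = 30$)
$f{\left(s \right)} = 32$ ($f{\left(s \right)} = 30 + 2 = 32$)
$Y{\left(M \right)} = \sqrt{-9 + M}$
$97 + 8 Y{\left(f{\left(-5 \right)} \right)} = 97 + 8 \sqrt{-9 + 32} = 97 + 8 \sqrt{23}$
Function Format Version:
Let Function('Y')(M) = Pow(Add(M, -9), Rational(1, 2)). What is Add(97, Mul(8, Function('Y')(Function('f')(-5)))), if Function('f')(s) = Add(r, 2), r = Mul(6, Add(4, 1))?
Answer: Add(97, Mul(8, Pow(23, Rational(1, 2)))) ≈ 135.37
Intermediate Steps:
r = 30 (r = Mul(6, 5) = 30)
Function('f')(s) = 32 (Function('f')(s) = Add(30, 2) = 32)
Function('Y')(M) = Pow(Add(-9, M), Rational(1, 2))
Add(97, Mul(8, Function('Y')(Function('f')(-5)))) = Add(97, Mul(8, Pow(Add(-9, 32), Rational(1, 2)))) = Add(97, Mul(8, Pow(23, Rational(1, 2))))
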